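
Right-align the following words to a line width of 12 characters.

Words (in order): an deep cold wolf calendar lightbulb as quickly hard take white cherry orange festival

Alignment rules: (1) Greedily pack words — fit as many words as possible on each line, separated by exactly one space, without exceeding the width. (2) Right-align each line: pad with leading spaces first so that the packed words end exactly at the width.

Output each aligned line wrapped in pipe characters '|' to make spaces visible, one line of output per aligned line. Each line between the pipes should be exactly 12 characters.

Line 1: ['an', 'deep', 'cold'] (min_width=12, slack=0)
Line 2: ['wolf'] (min_width=4, slack=8)
Line 3: ['calendar'] (min_width=8, slack=4)
Line 4: ['lightbulb', 'as'] (min_width=12, slack=0)
Line 5: ['quickly', 'hard'] (min_width=12, slack=0)
Line 6: ['take', 'white'] (min_width=10, slack=2)
Line 7: ['cherry'] (min_width=6, slack=6)
Line 8: ['orange'] (min_width=6, slack=6)
Line 9: ['festival'] (min_width=8, slack=4)

Answer: |an deep cold|
|        wolf|
|    calendar|
|lightbulb as|
|quickly hard|
|  take white|
|      cherry|
|      orange|
|    festival|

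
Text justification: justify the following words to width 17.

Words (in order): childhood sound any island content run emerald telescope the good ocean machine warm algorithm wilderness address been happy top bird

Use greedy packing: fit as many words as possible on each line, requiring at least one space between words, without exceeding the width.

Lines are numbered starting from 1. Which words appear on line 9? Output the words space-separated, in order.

Line 1: ['childhood', 'sound'] (min_width=15, slack=2)
Line 2: ['any', 'island'] (min_width=10, slack=7)
Line 3: ['content', 'run'] (min_width=11, slack=6)
Line 4: ['emerald', 'telescope'] (min_width=17, slack=0)
Line 5: ['the', 'good', 'ocean'] (min_width=14, slack=3)
Line 6: ['machine', 'warm'] (min_width=12, slack=5)
Line 7: ['algorithm'] (min_width=9, slack=8)
Line 8: ['wilderness'] (min_width=10, slack=7)
Line 9: ['address', 'been'] (min_width=12, slack=5)
Line 10: ['happy', 'top', 'bird'] (min_width=14, slack=3)

Answer: address been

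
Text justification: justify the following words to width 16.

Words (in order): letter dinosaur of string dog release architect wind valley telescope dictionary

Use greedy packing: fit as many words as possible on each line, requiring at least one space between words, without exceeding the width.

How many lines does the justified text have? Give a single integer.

Answer: 6

Derivation:
Line 1: ['letter', 'dinosaur'] (min_width=15, slack=1)
Line 2: ['of', 'string', 'dog'] (min_width=13, slack=3)
Line 3: ['release'] (min_width=7, slack=9)
Line 4: ['architect', 'wind'] (min_width=14, slack=2)
Line 5: ['valley', 'telescope'] (min_width=16, slack=0)
Line 6: ['dictionary'] (min_width=10, slack=6)
Total lines: 6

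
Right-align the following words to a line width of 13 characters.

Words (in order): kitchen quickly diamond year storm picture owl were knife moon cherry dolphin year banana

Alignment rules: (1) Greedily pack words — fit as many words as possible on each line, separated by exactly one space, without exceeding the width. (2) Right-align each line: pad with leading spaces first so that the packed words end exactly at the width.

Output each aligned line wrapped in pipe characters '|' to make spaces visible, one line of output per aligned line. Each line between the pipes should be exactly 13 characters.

Line 1: ['kitchen'] (min_width=7, slack=6)
Line 2: ['quickly'] (min_width=7, slack=6)
Line 3: ['diamond', 'year'] (min_width=12, slack=1)
Line 4: ['storm', 'picture'] (min_width=13, slack=0)
Line 5: ['owl', 'were'] (min_width=8, slack=5)
Line 6: ['knife', 'moon'] (min_width=10, slack=3)
Line 7: ['cherry'] (min_width=6, slack=7)
Line 8: ['dolphin', 'year'] (min_width=12, slack=1)
Line 9: ['banana'] (min_width=6, slack=7)

Answer: |      kitchen|
|      quickly|
| diamond year|
|storm picture|
|     owl were|
|   knife moon|
|       cherry|
| dolphin year|
|       banana|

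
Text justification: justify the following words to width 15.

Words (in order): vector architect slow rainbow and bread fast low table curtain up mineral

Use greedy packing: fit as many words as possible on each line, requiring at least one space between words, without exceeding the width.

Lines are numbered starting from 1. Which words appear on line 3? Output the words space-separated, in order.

Line 1: ['vector'] (min_width=6, slack=9)
Line 2: ['architect', 'slow'] (min_width=14, slack=1)
Line 3: ['rainbow', 'and'] (min_width=11, slack=4)
Line 4: ['bread', 'fast', 'low'] (min_width=14, slack=1)
Line 5: ['table', 'curtain'] (min_width=13, slack=2)
Line 6: ['up', 'mineral'] (min_width=10, slack=5)

Answer: rainbow and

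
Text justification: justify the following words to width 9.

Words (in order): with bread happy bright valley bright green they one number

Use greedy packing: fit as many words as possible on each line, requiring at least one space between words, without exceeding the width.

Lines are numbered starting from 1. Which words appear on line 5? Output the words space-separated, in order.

Line 1: ['with'] (min_width=4, slack=5)
Line 2: ['bread'] (min_width=5, slack=4)
Line 3: ['happy'] (min_width=5, slack=4)
Line 4: ['bright'] (min_width=6, slack=3)
Line 5: ['valley'] (min_width=6, slack=3)
Line 6: ['bright'] (min_width=6, slack=3)
Line 7: ['green'] (min_width=5, slack=4)
Line 8: ['they', 'one'] (min_width=8, slack=1)
Line 9: ['number'] (min_width=6, slack=3)

Answer: valley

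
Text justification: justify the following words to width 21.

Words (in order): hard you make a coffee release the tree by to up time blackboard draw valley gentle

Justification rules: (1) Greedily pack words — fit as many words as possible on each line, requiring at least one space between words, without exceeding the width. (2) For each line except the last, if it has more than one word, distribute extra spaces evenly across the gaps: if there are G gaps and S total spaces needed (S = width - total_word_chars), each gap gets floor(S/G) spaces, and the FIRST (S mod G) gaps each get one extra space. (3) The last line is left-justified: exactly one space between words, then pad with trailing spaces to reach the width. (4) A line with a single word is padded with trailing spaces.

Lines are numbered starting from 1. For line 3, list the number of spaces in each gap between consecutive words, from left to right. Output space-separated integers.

Answer: 2 2 2 1

Derivation:
Line 1: ['hard', 'you', 'make', 'a'] (min_width=15, slack=6)
Line 2: ['coffee', 'release', 'the'] (min_width=18, slack=3)
Line 3: ['tree', 'by', 'to', 'up', 'time'] (min_width=18, slack=3)
Line 4: ['blackboard', 'draw'] (min_width=15, slack=6)
Line 5: ['valley', 'gentle'] (min_width=13, slack=8)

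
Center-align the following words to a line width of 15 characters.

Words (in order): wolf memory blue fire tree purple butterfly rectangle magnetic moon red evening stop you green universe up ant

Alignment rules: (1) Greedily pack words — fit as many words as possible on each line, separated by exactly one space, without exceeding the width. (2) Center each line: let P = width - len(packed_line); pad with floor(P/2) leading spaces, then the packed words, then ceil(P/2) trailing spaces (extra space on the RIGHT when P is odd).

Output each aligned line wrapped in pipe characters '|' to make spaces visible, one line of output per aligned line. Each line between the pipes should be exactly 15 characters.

Line 1: ['wolf', 'memory'] (min_width=11, slack=4)
Line 2: ['blue', 'fire', 'tree'] (min_width=14, slack=1)
Line 3: ['purple'] (min_width=6, slack=9)
Line 4: ['butterfly'] (min_width=9, slack=6)
Line 5: ['rectangle'] (min_width=9, slack=6)
Line 6: ['magnetic', 'moon'] (min_width=13, slack=2)
Line 7: ['red', 'evening'] (min_width=11, slack=4)
Line 8: ['stop', 'you', 'green'] (min_width=14, slack=1)
Line 9: ['universe', 'up', 'ant'] (min_width=15, slack=0)

Answer: |  wolf memory  |
|blue fire tree |
|    purple     |
|   butterfly   |
|   rectangle   |
| magnetic moon |
|  red evening  |
|stop you green |
|universe up ant|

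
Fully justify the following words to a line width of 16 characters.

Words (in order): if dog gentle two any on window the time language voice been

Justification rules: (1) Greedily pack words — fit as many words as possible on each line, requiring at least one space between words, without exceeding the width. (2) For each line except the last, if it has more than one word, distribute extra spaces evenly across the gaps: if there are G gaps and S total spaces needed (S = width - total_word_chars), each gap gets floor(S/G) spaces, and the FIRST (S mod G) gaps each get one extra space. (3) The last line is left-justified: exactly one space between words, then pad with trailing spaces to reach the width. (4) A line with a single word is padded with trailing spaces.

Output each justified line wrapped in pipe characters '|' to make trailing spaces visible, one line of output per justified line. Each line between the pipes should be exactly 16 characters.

Answer: |if   dog  gentle|
|two    any    on|
|window  the time|
|language   voice|
|been            |

Derivation:
Line 1: ['if', 'dog', 'gentle'] (min_width=13, slack=3)
Line 2: ['two', 'any', 'on'] (min_width=10, slack=6)
Line 3: ['window', 'the', 'time'] (min_width=15, slack=1)
Line 4: ['language', 'voice'] (min_width=14, slack=2)
Line 5: ['been'] (min_width=4, slack=12)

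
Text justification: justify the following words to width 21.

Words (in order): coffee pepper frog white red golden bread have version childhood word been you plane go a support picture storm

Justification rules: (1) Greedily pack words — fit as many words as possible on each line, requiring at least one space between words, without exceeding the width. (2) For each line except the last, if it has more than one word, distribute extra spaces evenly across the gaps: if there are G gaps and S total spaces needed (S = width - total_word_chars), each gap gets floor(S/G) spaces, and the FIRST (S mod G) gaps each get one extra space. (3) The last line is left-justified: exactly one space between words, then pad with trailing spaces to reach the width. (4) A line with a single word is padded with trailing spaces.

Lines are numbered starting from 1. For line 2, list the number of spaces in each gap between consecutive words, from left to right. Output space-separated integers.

Answer: 4 3

Derivation:
Line 1: ['coffee', 'pepper', 'frog'] (min_width=18, slack=3)
Line 2: ['white', 'red', 'golden'] (min_width=16, slack=5)
Line 3: ['bread', 'have', 'version'] (min_width=18, slack=3)
Line 4: ['childhood', 'word', 'been'] (min_width=19, slack=2)
Line 5: ['you', 'plane', 'go', 'a'] (min_width=14, slack=7)
Line 6: ['support', 'picture', 'storm'] (min_width=21, slack=0)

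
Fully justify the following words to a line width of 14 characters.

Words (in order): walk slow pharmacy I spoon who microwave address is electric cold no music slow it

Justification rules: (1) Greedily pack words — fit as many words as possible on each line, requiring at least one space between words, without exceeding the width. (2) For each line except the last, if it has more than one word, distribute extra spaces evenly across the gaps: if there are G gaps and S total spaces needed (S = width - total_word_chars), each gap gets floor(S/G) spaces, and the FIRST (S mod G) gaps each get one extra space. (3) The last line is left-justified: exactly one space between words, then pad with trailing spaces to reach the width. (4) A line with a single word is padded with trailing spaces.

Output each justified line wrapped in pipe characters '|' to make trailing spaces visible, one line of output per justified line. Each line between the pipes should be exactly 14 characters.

Line 1: ['walk', 'slow'] (min_width=9, slack=5)
Line 2: ['pharmacy', 'I'] (min_width=10, slack=4)
Line 3: ['spoon', 'who'] (min_width=9, slack=5)
Line 4: ['microwave'] (min_width=9, slack=5)
Line 5: ['address', 'is'] (min_width=10, slack=4)
Line 6: ['electric', 'cold'] (min_width=13, slack=1)
Line 7: ['no', 'music', 'slow'] (min_width=13, slack=1)
Line 8: ['it'] (min_width=2, slack=12)

Answer: |walk      slow|
|pharmacy     I|
|spoon      who|
|microwave     |
|address     is|
|electric  cold|
|no  music slow|
|it            |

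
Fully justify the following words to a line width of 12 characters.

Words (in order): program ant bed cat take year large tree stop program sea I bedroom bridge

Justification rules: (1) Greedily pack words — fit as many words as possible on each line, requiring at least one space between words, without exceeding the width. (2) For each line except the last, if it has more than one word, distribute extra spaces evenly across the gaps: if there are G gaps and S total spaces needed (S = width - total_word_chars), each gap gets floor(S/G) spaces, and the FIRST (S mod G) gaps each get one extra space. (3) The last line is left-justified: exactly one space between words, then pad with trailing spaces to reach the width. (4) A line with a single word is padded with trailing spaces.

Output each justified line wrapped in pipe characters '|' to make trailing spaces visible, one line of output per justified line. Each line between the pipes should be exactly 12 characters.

Answer: |program  ant|
|bed cat take|
|year   large|
|tree    stop|
|program  sea|
|I    bedroom|
|bridge      |

Derivation:
Line 1: ['program', 'ant'] (min_width=11, slack=1)
Line 2: ['bed', 'cat', 'take'] (min_width=12, slack=0)
Line 3: ['year', 'large'] (min_width=10, slack=2)
Line 4: ['tree', 'stop'] (min_width=9, slack=3)
Line 5: ['program', 'sea'] (min_width=11, slack=1)
Line 6: ['I', 'bedroom'] (min_width=9, slack=3)
Line 7: ['bridge'] (min_width=6, slack=6)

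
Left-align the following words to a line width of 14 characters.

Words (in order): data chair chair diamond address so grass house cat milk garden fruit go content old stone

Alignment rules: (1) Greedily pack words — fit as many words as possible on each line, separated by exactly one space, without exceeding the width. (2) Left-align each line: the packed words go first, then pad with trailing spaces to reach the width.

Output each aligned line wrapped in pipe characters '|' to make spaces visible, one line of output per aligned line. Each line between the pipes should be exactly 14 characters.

Line 1: ['data', 'chair'] (min_width=10, slack=4)
Line 2: ['chair', 'diamond'] (min_width=13, slack=1)
Line 3: ['address', 'so'] (min_width=10, slack=4)
Line 4: ['grass', 'house'] (min_width=11, slack=3)
Line 5: ['cat', 'milk'] (min_width=8, slack=6)
Line 6: ['garden', 'fruit'] (min_width=12, slack=2)
Line 7: ['go', 'content', 'old'] (min_width=14, slack=0)
Line 8: ['stone'] (min_width=5, slack=9)

Answer: |data chair    |
|chair diamond |
|address so    |
|grass house   |
|cat milk      |
|garden fruit  |
|go content old|
|stone         |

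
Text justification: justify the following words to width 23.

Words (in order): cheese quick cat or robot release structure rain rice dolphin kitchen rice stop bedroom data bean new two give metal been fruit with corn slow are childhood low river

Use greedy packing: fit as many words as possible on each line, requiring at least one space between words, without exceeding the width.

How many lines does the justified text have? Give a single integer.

Line 1: ['cheese', 'quick', 'cat', 'or'] (min_width=19, slack=4)
Line 2: ['robot', 'release', 'structure'] (min_width=23, slack=0)
Line 3: ['rain', 'rice', 'dolphin'] (min_width=17, slack=6)
Line 4: ['kitchen', 'rice', 'stop'] (min_width=17, slack=6)
Line 5: ['bedroom', 'data', 'bean', 'new'] (min_width=21, slack=2)
Line 6: ['two', 'give', 'metal', 'been'] (min_width=19, slack=4)
Line 7: ['fruit', 'with', 'corn', 'slow'] (min_width=20, slack=3)
Line 8: ['are', 'childhood', 'low', 'river'] (min_width=23, slack=0)
Total lines: 8

Answer: 8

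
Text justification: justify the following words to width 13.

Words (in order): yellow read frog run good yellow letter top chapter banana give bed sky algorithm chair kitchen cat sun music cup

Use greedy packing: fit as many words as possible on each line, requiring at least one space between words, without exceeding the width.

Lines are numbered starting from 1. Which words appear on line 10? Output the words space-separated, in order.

Answer: cup

Derivation:
Line 1: ['yellow', 'read'] (min_width=11, slack=2)
Line 2: ['frog', 'run', 'good'] (min_width=13, slack=0)
Line 3: ['yellow', 'letter'] (min_width=13, slack=0)
Line 4: ['top', 'chapter'] (min_width=11, slack=2)
Line 5: ['banana', 'give'] (min_width=11, slack=2)
Line 6: ['bed', 'sky'] (min_width=7, slack=6)
Line 7: ['algorithm'] (min_width=9, slack=4)
Line 8: ['chair', 'kitchen'] (min_width=13, slack=0)
Line 9: ['cat', 'sun', 'music'] (min_width=13, slack=0)
Line 10: ['cup'] (min_width=3, slack=10)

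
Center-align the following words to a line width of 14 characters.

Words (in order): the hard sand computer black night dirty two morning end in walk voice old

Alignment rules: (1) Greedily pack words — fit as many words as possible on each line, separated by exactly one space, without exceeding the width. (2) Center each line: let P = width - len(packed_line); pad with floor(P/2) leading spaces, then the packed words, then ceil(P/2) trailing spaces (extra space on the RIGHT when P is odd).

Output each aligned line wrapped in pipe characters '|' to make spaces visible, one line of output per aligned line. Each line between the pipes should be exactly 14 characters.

Line 1: ['the', 'hard', 'sand'] (min_width=13, slack=1)
Line 2: ['computer', 'black'] (min_width=14, slack=0)
Line 3: ['night', 'dirty'] (min_width=11, slack=3)
Line 4: ['two', 'morning'] (min_width=11, slack=3)
Line 5: ['end', 'in', 'walk'] (min_width=11, slack=3)
Line 6: ['voice', 'old'] (min_width=9, slack=5)

Answer: |the hard sand |
|computer black|
| night dirty  |
| two morning  |
| end in walk  |
|  voice old   |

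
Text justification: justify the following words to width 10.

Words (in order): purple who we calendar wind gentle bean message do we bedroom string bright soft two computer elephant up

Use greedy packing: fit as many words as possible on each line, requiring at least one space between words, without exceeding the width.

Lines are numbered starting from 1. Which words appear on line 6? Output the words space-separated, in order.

Line 1: ['purple', 'who'] (min_width=10, slack=0)
Line 2: ['we'] (min_width=2, slack=8)
Line 3: ['calendar'] (min_width=8, slack=2)
Line 4: ['wind'] (min_width=4, slack=6)
Line 5: ['gentle'] (min_width=6, slack=4)
Line 6: ['bean'] (min_width=4, slack=6)
Line 7: ['message', 'do'] (min_width=10, slack=0)
Line 8: ['we', 'bedroom'] (min_width=10, slack=0)
Line 9: ['string'] (min_width=6, slack=4)
Line 10: ['bright'] (min_width=6, slack=4)
Line 11: ['soft', 'two'] (min_width=8, slack=2)
Line 12: ['computer'] (min_width=8, slack=2)
Line 13: ['elephant'] (min_width=8, slack=2)
Line 14: ['up'] (min_width=2, slack=8)

Answer: bean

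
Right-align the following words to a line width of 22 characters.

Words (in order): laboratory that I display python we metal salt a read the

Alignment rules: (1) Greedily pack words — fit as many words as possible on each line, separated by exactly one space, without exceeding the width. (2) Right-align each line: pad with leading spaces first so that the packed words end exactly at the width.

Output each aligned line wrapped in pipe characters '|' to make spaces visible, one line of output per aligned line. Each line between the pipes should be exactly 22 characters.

Line 1: ['laboratory', 'that', 'I'] (min_width=17, slack=5)
Line 2: ['display', 'python', 'we'] (min_width=17, slack=5)
Line 3: ['metal', 'salt', 'a', 'read', 'the'] (min_width=21, slack=1)

Answer: |     laboratory that I|
|     display python we|
| metal salt a read the|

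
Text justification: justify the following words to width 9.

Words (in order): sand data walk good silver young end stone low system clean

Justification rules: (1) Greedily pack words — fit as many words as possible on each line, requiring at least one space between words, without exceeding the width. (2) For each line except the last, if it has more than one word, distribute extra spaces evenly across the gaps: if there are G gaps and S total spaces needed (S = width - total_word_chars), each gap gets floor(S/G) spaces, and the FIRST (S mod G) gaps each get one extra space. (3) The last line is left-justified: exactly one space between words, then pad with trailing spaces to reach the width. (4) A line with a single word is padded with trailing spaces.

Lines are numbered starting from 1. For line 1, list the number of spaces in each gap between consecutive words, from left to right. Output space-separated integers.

Answer: 1

Derivation:
Line 1: ['sand', 'data'] (min_width=9, slack=0)
Line 2: ['walk', 'good'] (min_width=9, slack=0)
Line 3: ['silver'] (min_width=6, slack=3)
Line 4: ['young', 'end'] (min_width=9, slack=0)
Line 5: ['stone', 'low'] (min_width=9, slack=0)
Line 6: ['system'] (min_width=6, slack=3)
Line 7: ['clean'] (min_width=5, slack=4)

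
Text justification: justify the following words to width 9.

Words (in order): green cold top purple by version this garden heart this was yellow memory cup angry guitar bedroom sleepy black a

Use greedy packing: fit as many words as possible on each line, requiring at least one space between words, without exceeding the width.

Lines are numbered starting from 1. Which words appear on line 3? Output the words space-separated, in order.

Line 1: ['green'] (min_width=5, slack=4)
Line 2: ['cold', 'top'] (min_width=8, slack=1)
Line 3: ['purple', 'by'] (min_width=9, slack=0)
Line 4: ['version'] (min_width=7, slack=2)
Line 5: ['this'] (min_width=4, slack=5)
Line 6: ['garden'] (min_width=6, slack=3)
Line 7: ['heart'] (min_width=5, slack=4)
Line 8: ['this', 'was'] (min_width=8, slack=1)
Line 9: ['yellow'] (min_width=6, slack=3)
Line 10: ['memory'] (min_width=6, slack=3)
Line 11: ['cup', 'angry'] (min_width=9, slack=0)
Line 12: ['guitar'] (min_width=6, slack=3)
Line 13: ['bedroom'] (min_width=7, slack=2)
Line 14: ['sleepy'] (min_width=6, slack=3)
Line 15: ['black', 'a'] (min_width=7, slack=2)

Answer: purple by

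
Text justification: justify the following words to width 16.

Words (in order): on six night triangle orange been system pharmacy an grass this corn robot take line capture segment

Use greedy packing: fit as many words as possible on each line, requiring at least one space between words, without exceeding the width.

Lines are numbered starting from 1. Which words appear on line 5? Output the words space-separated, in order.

Line 1: ['on', 'six', 'night'] (min_width=12, slack=4)
Line 2: ['triangle', 'orange'] (min_width=15, slack=1)
Line 3: ['been', 'system'] (min_width=11, slack=5)
Line 4: ['pharmacy', 'an'] (min_width=11, slack=5)
Line 5: ['grass', 'this', 'corn'] (min_width=15, slack=1)
Line 6: ['robot', 'take', 'line'] (min_width=15, slack=1)
Line 7: ['capture', 'segment'] (min_width=15, slack=1)

Answer: grass this corn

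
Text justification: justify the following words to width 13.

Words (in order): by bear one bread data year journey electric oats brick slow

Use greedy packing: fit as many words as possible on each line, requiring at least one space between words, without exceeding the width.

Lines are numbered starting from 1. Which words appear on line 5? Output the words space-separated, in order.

Line 1: ['by', 'bear', 'one'] (min_width=11, slack=2)
Line 2: ['bread', 'data'] (min_width=10, slack=3)
Line 3: ['year', 'journey'] (min_width=12, slack=1)
Line 4: ['electric', 'oats'] (min_width=13, slack=0)
Line 5: ['brick', 'slow'] (min_width=10, slack=3)

Answer: brick slow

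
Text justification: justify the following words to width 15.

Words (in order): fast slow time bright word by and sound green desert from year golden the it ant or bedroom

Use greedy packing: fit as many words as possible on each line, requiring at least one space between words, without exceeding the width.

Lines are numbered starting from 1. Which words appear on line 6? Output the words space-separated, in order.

Line 1: ['fast', 'slow', 'time'] (min_width=14, slack=1)
Line 2: ['bright', 'word', 'by'] (min_width=14, slack=1)
Line 3: ['and', 'sound', 'green'] (min_width=15, slack=0)
Line 4: ['desert', 'from'] (min_width=11, slack=4)
Line 5: ['year', 'golden', 'the'] (min_width=15, slack=0)
Line 6: ['it', 'ant', 'or'] (min_width=9, slack=6)
Line 7: ['bedroom'] (min_width=7, slack=8)

Answer: it ant or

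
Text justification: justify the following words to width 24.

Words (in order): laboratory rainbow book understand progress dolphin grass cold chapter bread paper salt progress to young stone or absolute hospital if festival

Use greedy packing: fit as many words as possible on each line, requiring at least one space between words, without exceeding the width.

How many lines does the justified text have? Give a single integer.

Line 1: ['laboratory', 'rainbow', 'book'] (min_width=23, slack=1)
Line 2: ['understand', 'progress'] (min_width=19, slack=5)
Line 3: ['dolphin', 'grass', 'cold'] (min_width=18, slack=6)
Line 4: ['chapter', 'bread', 'paper', 'salt'] (min_width=24, slack=0)
Line 5: ['progress', 'to', 'young', 'stone'] (min_width=23, slack=1)
Line 6: ['or', 'absolute', 'hospital', 'if'] (min_width=23, slack=1)
Line 7: ['festival'] (min_width=8, slack=16)
Total lines: 7

Answer: 7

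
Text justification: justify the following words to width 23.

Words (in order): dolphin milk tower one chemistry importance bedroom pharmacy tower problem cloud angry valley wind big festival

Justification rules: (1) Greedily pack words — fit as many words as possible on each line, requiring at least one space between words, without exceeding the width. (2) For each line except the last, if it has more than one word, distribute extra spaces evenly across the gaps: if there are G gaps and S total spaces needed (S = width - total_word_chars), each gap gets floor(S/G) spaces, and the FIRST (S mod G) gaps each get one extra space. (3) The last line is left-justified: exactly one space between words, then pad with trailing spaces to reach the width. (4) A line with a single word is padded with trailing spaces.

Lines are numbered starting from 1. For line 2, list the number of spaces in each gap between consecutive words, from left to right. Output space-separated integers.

Line 1: ['dolphin', 'milk', 'tower', 'one'] (min_width=22, slack=1)
Line 2: ['chemistry', 'importance'] (min_width=20, slack=3)
Line 3: ['bedroom', 'pharmacy', 'tower'] (min_width=22, slack=1)
Line 4: ['problem', 'cloud', 'angry'] (min_width=19, slack=4)
Line 5: ['valley', 'wind', 'big'] (min_width=15, slack=8)
Line 6: ['festival'] (min_width=8, slack=15)

Answer: 4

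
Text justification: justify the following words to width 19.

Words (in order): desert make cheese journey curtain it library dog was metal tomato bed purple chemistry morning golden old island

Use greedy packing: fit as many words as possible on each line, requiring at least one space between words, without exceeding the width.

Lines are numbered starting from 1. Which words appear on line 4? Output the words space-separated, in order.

Answer: metal tomato bed

Derivation:
Line 1: ['desert', 'make', 'cheese'] (min_width=18, slack=1)
Line 2: ['journey', 'curtain', 'it'] (min_width=18, slack=1)
Line 3: ['library', 'dog', 'was'] (min_width=15, slack=4)
Line 4: ['metal', 'tomato', 'bed'] (min_width=16, slack=3)
Line 5: ['purple', 'chemistry'] (min_width=16, slack=3)
Line 6: ['morning', 'golden', 'old'] (min_width=18, slack=1)
Line 7: ['island'] (min_width=6, slack=13)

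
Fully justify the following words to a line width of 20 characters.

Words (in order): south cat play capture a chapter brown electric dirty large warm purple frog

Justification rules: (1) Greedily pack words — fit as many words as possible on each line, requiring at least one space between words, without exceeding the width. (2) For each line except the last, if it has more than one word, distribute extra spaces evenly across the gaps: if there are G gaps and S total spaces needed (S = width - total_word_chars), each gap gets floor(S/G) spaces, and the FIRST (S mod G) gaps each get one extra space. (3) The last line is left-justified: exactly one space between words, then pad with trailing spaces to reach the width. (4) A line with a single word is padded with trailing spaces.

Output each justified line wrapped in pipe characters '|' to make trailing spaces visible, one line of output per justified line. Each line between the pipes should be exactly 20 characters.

Line 1: ['south', 'cat', 'play'] (min_width=14, slack=6)
Line 2: ['capture', 'a', 'chapter'] (min_width=17, slack=3)
Line 3: ['brown', 'electric', 'dirty'] (min_width=20, slack=0)
Line 4: ['large', 'warm', 'purple'] (min_width=17, slack=3)
Line 5: ['frog'] (min_width=4, slack=16)

Answer: |south    cat    play|
|capture   a  chapter|
|brown electric dirty|
|large   warm  purple|
|frog                |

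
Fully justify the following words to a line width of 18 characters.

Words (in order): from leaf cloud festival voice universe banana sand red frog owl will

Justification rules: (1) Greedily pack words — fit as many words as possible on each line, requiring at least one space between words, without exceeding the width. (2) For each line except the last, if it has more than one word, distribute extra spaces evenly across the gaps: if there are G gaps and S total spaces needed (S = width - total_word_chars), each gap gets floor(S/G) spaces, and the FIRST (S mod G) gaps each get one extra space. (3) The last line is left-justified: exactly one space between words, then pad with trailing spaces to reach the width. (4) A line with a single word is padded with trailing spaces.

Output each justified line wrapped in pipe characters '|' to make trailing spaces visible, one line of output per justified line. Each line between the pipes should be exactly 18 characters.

Answer: |from   leaf  cloud|
|festival     voice|
|universe    banana|
|sand  red frog owl|
|will              |

Derivation:
Line 1: ['from', 'leaf', 'cloud'] (min_width=15, slack=3)
Line 2: ['festival', 'voice'] (min_width=14, slack=4)
Line 3: ['universe', 'banana'] (min_width=15, slack=3)
Line 4: ['sand', 'red', 'frog', 'owl'] (min_width=17, slack=1)
Line 5: ['will'] (min_width=4, slack=14)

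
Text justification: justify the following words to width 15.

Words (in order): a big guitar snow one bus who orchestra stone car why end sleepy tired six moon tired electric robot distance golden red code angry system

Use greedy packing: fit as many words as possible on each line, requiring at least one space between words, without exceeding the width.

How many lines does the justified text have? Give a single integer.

Line 1: ['a', 'big', 'guitar'] (min_width=12, slack=3)
Line 2: ['snow', 'one', 'bus'] (min_width=12, slack=3)
Line 3: ['who', 'orchestra'] (min_width=13, slack=2)
Line 4: ['stone', 'car', 'why'] (min_width=13, slack=2)
Line 5: ['end', 'sleepy'] (min_width=10, slack=5)
Line 6: ['tired', 'six', 'moon'] (min_width=14, slack=1)
Line 7: ['tired', 'electric'] (min_width=14, slack=1)
Line 8: ['robot', 'distance'] (min_width=14, slack=1)
Line 9: ['golden', 'red', 'code'] (min_width=15, slack=0)
Line 10: ['angry', 'system'] (min_width=12, slack=3)
Total lines: 10

Answer: 10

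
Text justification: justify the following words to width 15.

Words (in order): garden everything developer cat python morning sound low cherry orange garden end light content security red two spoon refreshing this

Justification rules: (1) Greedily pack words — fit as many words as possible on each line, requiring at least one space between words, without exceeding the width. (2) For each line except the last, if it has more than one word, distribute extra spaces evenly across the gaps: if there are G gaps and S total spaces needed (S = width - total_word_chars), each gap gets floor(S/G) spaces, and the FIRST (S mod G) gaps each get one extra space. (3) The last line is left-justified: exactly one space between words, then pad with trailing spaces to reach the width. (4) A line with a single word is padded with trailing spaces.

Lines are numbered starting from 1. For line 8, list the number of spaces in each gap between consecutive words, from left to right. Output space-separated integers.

Line 1: ['garden'] (min_width=6, slack=9)
Line 2: ['everything'] (min_width=10, slack=5)
Line 3: ['developer', 'cat'] (min_width=13, slack=2)
Line 4: ['python', 'morning'] (min_width=14, slack=1)
Line 5: ['sound', 'low'] (min_width=9, slack=6)
Line 6: ['cherry', 'orange'] (min_width=13, slack=2)
Line 7: ['garden', 'end'] (min_width=10, slack=5)
Line 8: ['light', 'content'] (min_width=13, slack=2)
Line 9: ['security', 'red'] (min_width=12, slack=3)
Line 10: ['two', 'spoon'] (min_width=9, slack=6)
Line 11: ['refreshing', 'this'] (min_width=15, slack=0)

Answer: 3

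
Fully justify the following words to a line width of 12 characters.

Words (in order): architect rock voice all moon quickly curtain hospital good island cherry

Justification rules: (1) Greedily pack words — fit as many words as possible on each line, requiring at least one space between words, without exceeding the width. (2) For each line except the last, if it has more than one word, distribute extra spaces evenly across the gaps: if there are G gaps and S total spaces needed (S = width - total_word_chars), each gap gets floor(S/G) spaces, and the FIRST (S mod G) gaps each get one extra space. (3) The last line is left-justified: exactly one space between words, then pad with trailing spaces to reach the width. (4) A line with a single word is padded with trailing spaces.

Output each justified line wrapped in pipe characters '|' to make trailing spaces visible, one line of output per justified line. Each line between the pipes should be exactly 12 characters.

Answer: |architect   |
|rock   voice|
|all     moon|
|quickly     |
|curtain     |
|hospital    |
|good  island|
|cherry      |

Derivation:
Line 1: ['architect'] (min_width=9, slack=3)
Line 2: ['rock', 'voice'] (min_width=10, slack=2)
Line 3: ['all', 'moon'] (min_width=8, slack=4)
Line 4: ['quickly'] (min_width=7, slack=5)
Line 5: ['curtain'] (min_width=7, slack=5)
Line 6: ['hospital'] (min_width=8, slack=4)
Line 7: ['good', 'island'] (min_width=11, slack=1)
Line 8: ['cherry'] (min_width=6, slack=6)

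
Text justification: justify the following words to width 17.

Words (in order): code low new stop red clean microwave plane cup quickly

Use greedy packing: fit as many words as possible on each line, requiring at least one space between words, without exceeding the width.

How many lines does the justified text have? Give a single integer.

Answer: 4

Derivation:
Line 1: ['code', 'low', 'new', 'stop'] (min_width=17, slack=0)
Line 2: ['red', 'clean'] (min_width=9, slack=8)
Line 3: ['microwave', 'plane'] (min_width=15, slack=2)
Line 4: ['cup', 'quickly'] (min_width=11, slack=6)
Total lines: 4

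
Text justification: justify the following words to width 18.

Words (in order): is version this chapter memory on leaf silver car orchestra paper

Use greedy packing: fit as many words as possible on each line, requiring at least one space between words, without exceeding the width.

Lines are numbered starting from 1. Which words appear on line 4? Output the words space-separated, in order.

Answer: orchestra paper

Derivation:
Line 1: ['is', 'version', 'this'] (min_width=15, slack=3)
Line 2: ['chapter', 'memory', 'on'] (min_width=17, slack=1)
Line 3: ['leaf', 'silver', 'car'] (min_width=15, slack=3)
Line 4: ['orchestra', 'paper'] (min_width=15, slack=3)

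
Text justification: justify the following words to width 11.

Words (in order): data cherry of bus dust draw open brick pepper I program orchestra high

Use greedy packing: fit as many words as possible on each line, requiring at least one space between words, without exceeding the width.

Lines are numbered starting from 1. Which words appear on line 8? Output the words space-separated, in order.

Answer: high

Derivation:
Line 1: ['data', 'cherry'] (min_width=11, slack=0)
Line 2: ['of', 'bus', 'dust'] (min_width=11, slack=0)
Line 3: ['draw', 'open'] (min_width=9, slack=2)
Line 4: ['brick'] (min_width=5, slack=6)
Line 5: ['pepper', 'I'] (min_width=8, slack=3)
Line 6: ['program'] (min_width=7, slack=4)
Line 7: ['orchestra'] (min_width=9, slack=2)
Line 8: ['high'] (min_width=4, slack=7)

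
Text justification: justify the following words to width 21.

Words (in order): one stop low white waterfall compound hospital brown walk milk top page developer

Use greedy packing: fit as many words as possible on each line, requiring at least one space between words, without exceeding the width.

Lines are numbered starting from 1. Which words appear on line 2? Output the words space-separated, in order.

Answer: waterfall compound

Derivation:
Line 1: ['one', 'stop', 'low', 'white'] (min_width=18, slack=3)
Line 2: ['waterfall', 'compound'] (min_width=18, slack=3)
Line 3: ['hospital', 'brown', 'walk'] (min_width=19, slack=2)
Line 4: ['milk', 'top', 'page'] (min_width=13, slack=8)
Line 5: ['developer'] (min_width=9, slack=12)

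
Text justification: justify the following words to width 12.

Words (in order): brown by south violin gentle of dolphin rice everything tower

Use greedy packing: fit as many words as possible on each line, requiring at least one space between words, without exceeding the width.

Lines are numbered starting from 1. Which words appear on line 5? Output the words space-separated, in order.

Line 1: ['brown', 'by'] (min_width=8, slack=4)
Line 2: ['south', 'violin'] (min_width=12, slack=0)
Line 3: ['gentle', 'of'] (min_width=9, slack=3)
Line 4: ['dolphin', 'rice'] (min_width=12, slack=0)
Line 5: ['everything'] (min_width=10, slack=2)
Line 6: ['tower'] (min_width=5, slack=7)

Answer: everything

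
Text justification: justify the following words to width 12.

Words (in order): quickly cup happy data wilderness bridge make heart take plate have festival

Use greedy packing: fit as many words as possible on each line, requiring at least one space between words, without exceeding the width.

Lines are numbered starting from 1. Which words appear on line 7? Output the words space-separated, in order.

Line 1: ['quickly', 'cup'] (min_width=11, slack=1)
Line 2: ['happy', 'data'] (min_width=10, slack=2)
Line 3: ['wilderness'] (min_width=10, slack=2)
Line 4: ['bridge', 'make'] (min_width=11, slack=1)
Line 5: ['heart', 'take'] (min_width=10, slack=2)
Line 6: ['plate', 'have'] (min_width=10, slack=2)
Line 7: ['festival'] (min_width=8, slack=4)

Answer: festival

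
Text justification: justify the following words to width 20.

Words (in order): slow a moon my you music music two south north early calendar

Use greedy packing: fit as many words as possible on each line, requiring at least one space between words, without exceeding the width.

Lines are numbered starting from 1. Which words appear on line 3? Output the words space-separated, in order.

Line 1: ['slow', 'a', 'moon', 'my', 'you'] (min_width=18, slack=2)
Line 2: ['music', 'music', 'two'] (min_width=15, slack=5)
Line 3: ['south', 'north', 'early'] (min_width=17, slack=3)
Line 4: ['calendar'] (min_width=8, slack=12)

Answer: south north early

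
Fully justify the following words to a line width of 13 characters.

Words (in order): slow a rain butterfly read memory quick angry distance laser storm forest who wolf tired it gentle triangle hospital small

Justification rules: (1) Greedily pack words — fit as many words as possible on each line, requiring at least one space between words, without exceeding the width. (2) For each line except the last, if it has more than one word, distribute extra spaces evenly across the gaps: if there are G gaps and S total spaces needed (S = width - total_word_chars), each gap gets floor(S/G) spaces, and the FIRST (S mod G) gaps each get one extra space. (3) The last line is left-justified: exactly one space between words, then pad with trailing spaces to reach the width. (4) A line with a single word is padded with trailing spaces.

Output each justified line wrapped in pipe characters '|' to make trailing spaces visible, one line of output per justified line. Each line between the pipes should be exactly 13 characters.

Line 1: ['slow', 'a', 'rain'] (min_width=11, slack=2)
Line 2: ['butterfly'] (min_width=9, slack=4)
Line 3: ['read', 'memory'] (min_width=11, slack=2)
Line 4: ['quick', 'angry'] (min_width=11, slack=2)
Line 5: ['distance'] (min_width=8, slack=5)
Line 6: ['laser', 'storm'] (min_width=11, slack=2)
Line 7: ['forest', 'who'] (min_width=10, slack=3)
Line 8: ['wolf', 'tired', 'it'] (min_width=13, slack=0)
Line 9: ['gentle'] (min_width=6, slack=7)
Line 10: ['triangle'] (min_width=8, slack=5)
Line 11: ['hospital'] (min_width=8, slack=5)
Line 12: ['small'] (min_width=5, slack=8)

Answer: |slow  a  rain|
|butterfly    |
|read   memory|
|quick   angry|
|distance     |
|laser   storm|
|forest    who|
|wolf tired it|
|gentle       |
|triangle     |
|hospital     |
|small        |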